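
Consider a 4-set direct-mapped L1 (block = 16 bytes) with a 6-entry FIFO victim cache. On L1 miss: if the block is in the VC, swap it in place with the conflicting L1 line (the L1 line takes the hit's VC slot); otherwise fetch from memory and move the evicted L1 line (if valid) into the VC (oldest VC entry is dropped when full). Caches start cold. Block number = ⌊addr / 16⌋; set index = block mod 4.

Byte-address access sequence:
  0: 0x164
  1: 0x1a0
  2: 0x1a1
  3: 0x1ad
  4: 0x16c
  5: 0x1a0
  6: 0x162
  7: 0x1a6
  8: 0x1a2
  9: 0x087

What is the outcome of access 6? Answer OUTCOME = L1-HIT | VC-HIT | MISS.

OUTCOME = VC-HIT

0: 0x164 (blk 22, set 2) → MISS  vc=[]
1: 0x1a0 (blk 26, set 2) → MISS  vc=[22]
2: 0x1a1 (blk 26, set 2) → L1-HIT  vc=[22]
3: 0x1ad (blk 26, set 2) → L1-HIT  vc=[22]
4: 0x16c (blk 22, set 2) → VC-HIT  vc=[26]
5: 0x1a0 (blk 26, set 2) → VC-HIT  vc=[22]
6: 0x162 (blk 22, set 2) → VC-HIT  vc=[26]
7: 0x1a6 (blk 26, set 2) → VC-HIT  vc=[22]
8: 0x1a2 (blk 26, set 2) → L1-HIT  vc=[22]
9: 0x87 (blk 8, set 0) → MISS  vc=[22]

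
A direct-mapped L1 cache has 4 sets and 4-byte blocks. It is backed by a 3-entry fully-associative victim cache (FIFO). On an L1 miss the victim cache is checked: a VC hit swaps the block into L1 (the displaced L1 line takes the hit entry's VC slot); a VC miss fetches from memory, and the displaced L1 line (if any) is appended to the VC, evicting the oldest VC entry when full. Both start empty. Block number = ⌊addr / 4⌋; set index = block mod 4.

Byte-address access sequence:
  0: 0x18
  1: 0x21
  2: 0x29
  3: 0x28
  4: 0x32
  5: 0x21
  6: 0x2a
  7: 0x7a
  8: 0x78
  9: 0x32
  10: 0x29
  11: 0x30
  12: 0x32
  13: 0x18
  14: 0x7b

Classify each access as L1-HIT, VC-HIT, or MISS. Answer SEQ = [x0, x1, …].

  [0] addr=0x18 blk=6 s=2: MISS | VC []
  [1] addr=0x21 blk=8 s=0: MISS | VC []
  [2] addr=0x29 blk=10 s=2: MISS | VC [6]
  [3] addr=0x28 blk=10 s=2: L1-HIT | VC [6]
  [4] addr=0x32 blk=12 s=0: MISS | VC [6, 8]
  [5] addr=0x21 blk=8 s=0: VC-HIT | VC [6, 12]
  [6] addr=0x2a blk=10 s=2: L1-HIT | VC [6, 12]
  [7] addr=0x7a blk=30 s=2: MISS | VC [6, 12, 10]
  [8] addr=0x78 blk=30 s=2: L1-HIT | VC [6, 12, 10]
  [9] addr=0x32 blk=12 s=0: VC-HIT | VC [6, 8, 10]
  [10] addr=0x29 blk=10 s=2: VC-HIT | VC [6, 8, 30]
  [11] addr=0x30 blk=12 s=0: L1-HIT | VC [6, 8, 30]
  [12] addr=0x32 blk=12 s=0: L1-HIT | VC [6, 8, 30]
  [13] addr=0x18 blk=6 s=2: VC-HIT | VC [10, 8, 30]
  [14] addr=0x7b blk=30 s=2: VC-HIT | VC [10, 8, 6]

SEQ = [MISS, MISS, MISS, L1-HIT, MISS, VC-HIT, L1-HIT, MISS, L1-HIT, VC-HIT, VC-HIT, L1-HIT, L1-HIT, VC-HIT, VC-HIT]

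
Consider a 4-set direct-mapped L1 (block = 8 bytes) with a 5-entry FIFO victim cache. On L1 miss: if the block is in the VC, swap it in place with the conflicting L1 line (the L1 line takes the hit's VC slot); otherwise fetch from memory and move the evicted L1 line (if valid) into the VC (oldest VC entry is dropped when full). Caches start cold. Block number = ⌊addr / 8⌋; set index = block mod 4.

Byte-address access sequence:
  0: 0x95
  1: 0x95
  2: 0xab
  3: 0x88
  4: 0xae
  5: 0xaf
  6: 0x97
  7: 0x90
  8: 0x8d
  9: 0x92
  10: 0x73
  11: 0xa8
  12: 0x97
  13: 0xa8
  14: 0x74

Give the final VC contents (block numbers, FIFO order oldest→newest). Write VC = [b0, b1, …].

  [0] addr=0x95 blk=18 s=2: MISS | VC []
  [1] addr=0x95 blk=18 s=2: L1-HIT | VC []
  [2] addr=0xab blk=21 s=1: MISS | VC []
  [3] addr=0x88 blk=17 s=1: MISS | VC [21]
  [4] addr=0xae blk=21 s=1: VC-HIT | VC [17]
  [5] addr=0xaf blk=21 s=1: L1-HIT | VC [17]
  [6] addr=0x97 blk=18 s=2: L1-HIT | VC [17]
  [7] addr=0x90 blk=18 s=2: L1-HIT | VC [17]
  [8] addr=0x8d blk=17 s=1: VC-HIT | VC [21]
  [9] addr=0x92 blk=18 s=2: L1-HIT | VC [21]
  [10] addr=0x73 blk=14 s=2: MISS | VC [21, 18]
  [11] addr=0xa8 blk=21 s=1: VC-HIT | VC [17, 18]
  [12] addr=0x97 blk=18 s=2: VC-HIT | VC [17, 14]
  [13] addr=0xa8 blk=21 s=1: L1-HIT | VC [17, 14]
  [14] addr=0x74 blk=14 s=2: VC-HIT | VC [17, 18]

VC = [17, 18]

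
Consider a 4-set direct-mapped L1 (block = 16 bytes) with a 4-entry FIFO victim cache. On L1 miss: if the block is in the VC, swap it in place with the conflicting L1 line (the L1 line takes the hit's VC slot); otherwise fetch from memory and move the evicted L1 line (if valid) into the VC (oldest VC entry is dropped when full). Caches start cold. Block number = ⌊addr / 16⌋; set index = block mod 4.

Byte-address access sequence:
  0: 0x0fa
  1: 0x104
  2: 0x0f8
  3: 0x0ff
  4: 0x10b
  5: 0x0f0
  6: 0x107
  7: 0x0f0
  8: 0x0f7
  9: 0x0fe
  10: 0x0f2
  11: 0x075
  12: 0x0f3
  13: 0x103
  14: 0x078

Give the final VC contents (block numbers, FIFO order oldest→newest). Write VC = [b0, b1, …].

VC = [15]

0: 0xfa (blk 15, set 3) → MISS  vc=[]
1: 0x104 (blk 16, set 0) → MISS  vc=[]
2: 0xf8 (blk 15, set 3) → L1-HIT  vc=[]
3: 0xff (blk 15, set 3) → L1-HIT  vc=[]
4: 0x10b (blk 16, set 0) → L1-HIT  vc=[]
5: 0xf0 (blk 15, set 3) → L1-HIT  vc=[]
6: 0x107 (blk 16, set 0) → L1-HIT  vc=[]
7: 0xf0 (blk 15, set 3) → L1-HIT  vc=[]
8: 0xf7 (blk 15, set 3) → L1-HIT  vc=[]
9: 0xfe (blk 15, set 3) → L1-HIT  vc=[]
10: 0xf2 (blk 15, set 3) → L1-HIT  vc=[]
11: 0x75 (blk 7, set 3) → MISS  vc=[15]
12: 0xf3 (blk 15, set 3) → VC-HIT  vc=[7]
13: 0x103 (blk 16, set 0) → L1-HIT  vc=[7]
14: 0x78 (blk 7, set 3) → VC-HIT  vc=[15]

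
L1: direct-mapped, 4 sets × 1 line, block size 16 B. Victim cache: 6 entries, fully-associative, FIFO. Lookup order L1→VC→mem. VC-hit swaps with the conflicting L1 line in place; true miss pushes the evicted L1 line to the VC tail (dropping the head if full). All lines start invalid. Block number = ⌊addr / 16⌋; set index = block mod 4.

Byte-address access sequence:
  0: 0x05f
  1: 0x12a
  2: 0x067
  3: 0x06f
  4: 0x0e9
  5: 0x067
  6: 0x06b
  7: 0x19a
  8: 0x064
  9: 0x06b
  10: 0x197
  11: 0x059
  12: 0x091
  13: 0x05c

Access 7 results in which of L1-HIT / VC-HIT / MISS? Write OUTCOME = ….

OUTCOME = MISS

  [0] addr=0x5f blk=5 s=1: MISS | VC []
  [1] addr=0x12a blk=18 s=2: MISS | VC []
  [2] addr=0x67 blk=6 s=2: MISS | VC [18]
  [3] addr=0x6f blk=6 s=2: L1-HIT | VC [18]
  [4] addr=0xe9 blk=14 s=2: MISS | VC [18, 6]
  [5] addr=0x67 blk=6 s=2: VC-HIT | VC [18, 14]
  [6] addr=0x6b blk=6 s=2: L1-HIT | VC [18, 14]
  [7] addr=0x19a blk=25 s=1: MISS | VC [18, 14, 5]
  [8] addr=0x64 blk=6 s=2: L1-HIT | VC [18, 14, 5]
  [9] addr=0x6b blk=6 s=2: L1-HIT | VC [18, 14, 5]
  [10] addr=0x197 blk=25 s=1: L1-HIT | VC [18, 14, 5]
  [11] addr=0x59 blk=5 s=1: VC-HIT | VC [18, 14, 25]
  [12] addr=0x91 blk=9 s=1: MISS | VC [18, 14, 25, 5]
  [13] addr=0x5c blk=5 s=1: VC-HIT | VC [18, 14, 25, 9]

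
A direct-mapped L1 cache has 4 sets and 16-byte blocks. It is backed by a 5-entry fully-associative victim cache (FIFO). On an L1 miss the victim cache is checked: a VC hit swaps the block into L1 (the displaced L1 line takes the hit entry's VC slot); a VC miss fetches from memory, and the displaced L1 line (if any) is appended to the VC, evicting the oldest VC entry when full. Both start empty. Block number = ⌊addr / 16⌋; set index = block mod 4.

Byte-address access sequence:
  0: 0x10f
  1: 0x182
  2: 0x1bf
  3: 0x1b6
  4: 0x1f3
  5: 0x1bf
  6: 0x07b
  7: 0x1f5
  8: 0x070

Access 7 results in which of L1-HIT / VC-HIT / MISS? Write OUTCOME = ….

OUTCOME = VC-HIT

  [0] addr=0x10f blk=16 s=0: MISS | VC []
  [1] addr=0x182 blk=24 s=0: MISS | VC [16]
  [2] addr=0x1bf blk=27 s=3: MISS | VC [16]
  [3] addr=0x1b6 blk=27 s=3: L1-HIT | VC [16]
  [4] addr=0x1f3 blk=31 s=3: MISS | VC [16, 27]
  [5] addr=0x1bf blk=27 s=3: VC-HIT | VC [16, 31]
  [6] addr=0x7b blk=7 s=3: MISS | VC [16, 31, 27]
  [7] addr=0x1f5 blk=31 s=3: VC-HIT | VC [16, 7, 27]
  [8] addr=0x70 blk=7 s=3: VC-HIT | VC [16, 31, 27]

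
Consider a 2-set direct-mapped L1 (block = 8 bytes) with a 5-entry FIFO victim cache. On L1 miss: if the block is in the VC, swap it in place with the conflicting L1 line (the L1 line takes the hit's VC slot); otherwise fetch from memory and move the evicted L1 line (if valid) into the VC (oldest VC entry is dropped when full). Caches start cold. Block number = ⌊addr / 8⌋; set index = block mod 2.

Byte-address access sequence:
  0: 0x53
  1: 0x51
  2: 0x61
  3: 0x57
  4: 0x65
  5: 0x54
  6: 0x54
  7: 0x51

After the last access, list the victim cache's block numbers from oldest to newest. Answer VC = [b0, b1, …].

VC = [12]

0: 0x53 (blk 10, set 0) → MISS  vc=[]
1: 0x51 (blk 10, set 0) → L1-HIT  vc=[]
2: 0x61 (blk 12, set 0) → MISS  vc=[10]
3: 0x57 (blk 10, set 0) → VC-HIT  vc=[12]
4: 0x65 (blk 12, set 0) → VC-HIT  vc=[10]
5: 0x54 (blk 10, set 0) → VC-HIT  vc=[12]
6: 0x54 (blk 10, set 0) → L1-HIT  vc=[12]
7: 0x51 (blk 10, set 0) → L1-HIT  vc=[12]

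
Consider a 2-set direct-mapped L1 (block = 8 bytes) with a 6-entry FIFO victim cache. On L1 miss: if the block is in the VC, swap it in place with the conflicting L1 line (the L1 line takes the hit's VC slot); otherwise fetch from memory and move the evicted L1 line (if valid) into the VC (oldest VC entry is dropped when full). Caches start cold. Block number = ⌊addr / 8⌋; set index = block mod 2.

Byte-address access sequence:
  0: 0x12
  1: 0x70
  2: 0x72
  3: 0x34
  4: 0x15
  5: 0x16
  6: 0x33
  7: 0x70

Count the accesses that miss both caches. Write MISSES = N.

#0 0x12→b2/s0 MISS; vc=[]
#1 0x70→b14/s0 MISS; vc=[2]
#2 0x72→b14/s0 L1-HIT; vc=[2]
#3 0x34→b6/s0 MISS; vc=[2,14]
#4 0x15→b2/s0 VC-HIT; vc=[6,14]
#5 0x16→b2/s0 L1-HIT; vc=[6,14]
#6 0x33→b6/s0 VC-HIT; vc=[2,14]
#7 0x70→b14/s0 VC-HIT; vc=[2,6]

MISSES = 3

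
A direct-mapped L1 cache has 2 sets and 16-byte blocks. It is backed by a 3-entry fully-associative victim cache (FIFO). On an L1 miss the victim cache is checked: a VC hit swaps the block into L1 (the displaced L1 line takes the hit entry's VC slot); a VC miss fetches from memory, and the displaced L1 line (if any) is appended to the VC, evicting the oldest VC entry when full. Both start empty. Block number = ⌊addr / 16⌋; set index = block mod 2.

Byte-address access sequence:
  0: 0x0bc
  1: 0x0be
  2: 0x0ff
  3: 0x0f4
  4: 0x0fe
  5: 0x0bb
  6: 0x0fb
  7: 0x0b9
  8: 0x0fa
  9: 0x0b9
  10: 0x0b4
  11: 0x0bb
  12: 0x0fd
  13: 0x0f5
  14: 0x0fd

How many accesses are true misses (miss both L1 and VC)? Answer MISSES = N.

MISSES = 2

  [0] addr=0xbc blk=11 s=1: MISS | VC []
  [1] addr=0xbe blk=11 s=1: L1-HIT | VC []
  [2] addr=0xff blk=15 s=1: MISS | VC [11]
  [3] addr=0xf4 blk=15 s=1: L1-HIT | VC [11]
  [4] addr=0xfe blk=15 s=1: L1-HIT | VC [11]
  [5] addr=0xbb blk=11 s=1: VC-HIT | VC [15]
  [6] addr=0xfb blk=15 s=1: VC-HIT | VC [11]
  [7] addr=0xb9 blk=11 s=1: VC-HIT | VC [15]
  [8] addr=0xfa blk=15 s=1: VC-HIT | VC [11]
  [9] addr=0xb9 blk=11 s=1: VC-HIT | VC [15]
  [10] addr=0xb4 blk=11 s=1: L1-HIT | VC [15]
  [11] addr=0xbb blk=11 s=1: L1-HIT | VC [15]
  [12] addr=0xfd blk=15 s=1: VC-HIT | VC [11]
  [13] addr=0xf5 blk=15 s=1: L1-HIT | VC [11]
  [14] addr=0xfd blk=15 s=1: L1-HIT | VC [11]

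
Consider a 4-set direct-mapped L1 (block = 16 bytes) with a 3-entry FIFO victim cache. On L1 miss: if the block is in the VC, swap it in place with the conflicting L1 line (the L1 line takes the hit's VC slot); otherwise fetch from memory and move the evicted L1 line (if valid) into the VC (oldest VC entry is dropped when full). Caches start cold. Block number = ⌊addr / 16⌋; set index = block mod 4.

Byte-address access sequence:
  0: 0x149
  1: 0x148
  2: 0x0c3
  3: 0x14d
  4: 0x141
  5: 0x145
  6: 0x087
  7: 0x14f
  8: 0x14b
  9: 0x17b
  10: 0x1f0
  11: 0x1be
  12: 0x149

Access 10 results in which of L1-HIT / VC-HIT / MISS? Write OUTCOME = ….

0: 0x149 (blk 20, set 0) → MISS  vc=[]
1: 0x148 (blk 20, set 0) → L1-HIT  vc=[]
2: 0xc3 (blk 12, set 0) → MISS  vc=[20]
3: 0x14d (blk 20, set 0) → VC-HIT  vc=[12]
4: 0x141 (blk 20, set 0) → L1-HIT  vc=[12]
5: 0x145 (blk 20, set 0) → L1-HIT  vc=[12]
6: 0x87 (blk 8, set 0) → MISS  vc=[12, 20]
7: 0x14f (blk 20, set 0) → VC-HIT  vc=[12, 8]
8: 0x14b (blk 20, set 0) → L1-HIT  vc=[12, 8]
9: 0x17b (blk 23, set 3) → MISS  vc=[12, 8]
10: 0x1f0 (blk 31, set 3) → MISS  vc=[12, 8, 23]
11: 0x1be (blk 27, set 3) → MISS  vc=[8, 23, 31]
12: 0x149 (blk 20, set 0) → L1-HIT  vc=[8, 23, 31]

OUTCOME = MISS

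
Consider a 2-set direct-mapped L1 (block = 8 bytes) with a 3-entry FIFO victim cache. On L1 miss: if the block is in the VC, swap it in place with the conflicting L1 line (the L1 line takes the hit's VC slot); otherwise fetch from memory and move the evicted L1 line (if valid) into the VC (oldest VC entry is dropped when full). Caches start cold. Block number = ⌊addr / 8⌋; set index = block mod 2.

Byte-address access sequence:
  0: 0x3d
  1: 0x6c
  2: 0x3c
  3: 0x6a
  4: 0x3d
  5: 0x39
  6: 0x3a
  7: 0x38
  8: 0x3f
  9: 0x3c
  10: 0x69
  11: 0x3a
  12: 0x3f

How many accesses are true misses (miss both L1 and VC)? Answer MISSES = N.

0: 0x3d (blk 7, set 1) → MISS  vc=[]
1: 0x6c (blk 13, set 1) → MISS  vc=[7]
2: 0x3c (blk 7, set 1) → VC-HIT  vc=[13]
3: 0x6a (blk 13, set 1) → VC-HIT  vc=[7]
4: 0x3d (blk 7, set 1) → VC-HIT  vc=[13]
5: 0x39 (blk 7, set 1) → L1-HIT  vc=[13]
6: 0x3a (blk 7, set 1) → L1-HIT  vc=[13]
7: 0x38 (blk 7, set 1) → L1-HIT  vc=[13]
8: 0x3f (blk 7, set 1) → L1-HIT  vc=[13]
9: 0x3c (blk 7, set 1) → L1-HIT  vc=[13]
10: 0x69 (blk 13, set 1) → VC-HIT  vc=[7]
11: 0x3a (blk 7, set 1) → VC-HIT  vc=[13]
12: 0x3f (blk 7, set 1) → L1-HIT  vc=[13]

MISSES = 2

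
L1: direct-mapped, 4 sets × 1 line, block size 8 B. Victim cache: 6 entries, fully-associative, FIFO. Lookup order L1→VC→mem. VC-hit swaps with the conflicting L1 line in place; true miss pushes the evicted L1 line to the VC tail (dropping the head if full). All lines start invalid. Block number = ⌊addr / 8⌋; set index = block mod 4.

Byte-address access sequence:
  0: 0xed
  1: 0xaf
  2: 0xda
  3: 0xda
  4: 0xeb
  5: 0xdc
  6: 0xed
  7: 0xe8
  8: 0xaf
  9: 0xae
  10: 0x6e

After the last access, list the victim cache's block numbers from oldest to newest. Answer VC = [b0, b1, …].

  [0] addr=0xed blk=29 s=1: MISS | VC []
  [1] addr=0xaf blk=21 s=1: MISS | VC [29]
  [2] addr=0xda blk=27 s=3: MISS | VC [29]
  [3] addr=0xda blk=27 s=3: L1-HIT | VC [29]
  [4] addr=0xeb blk=29 s=1: VC-HIT | VC [21]
  [5] addr=0xdc blk=27 s=3: L1-HIT | VC [21]
  [6] addr=0xed blk=29 s=1: L1-HIT | VC [21]
  [7] addr=0xe8 blk=29 s=1: L1-HIT | VC [21]
  [8] addr=0xaf blk=21 s=1: VC-HIT | VC [29]
  [9] addr=0xae blk=21 s=1: L1-HIT | VC [29]
  [10] addr=0x6e blk=13 s=1: MISS | VC [29, 21]

VC = [29, 21]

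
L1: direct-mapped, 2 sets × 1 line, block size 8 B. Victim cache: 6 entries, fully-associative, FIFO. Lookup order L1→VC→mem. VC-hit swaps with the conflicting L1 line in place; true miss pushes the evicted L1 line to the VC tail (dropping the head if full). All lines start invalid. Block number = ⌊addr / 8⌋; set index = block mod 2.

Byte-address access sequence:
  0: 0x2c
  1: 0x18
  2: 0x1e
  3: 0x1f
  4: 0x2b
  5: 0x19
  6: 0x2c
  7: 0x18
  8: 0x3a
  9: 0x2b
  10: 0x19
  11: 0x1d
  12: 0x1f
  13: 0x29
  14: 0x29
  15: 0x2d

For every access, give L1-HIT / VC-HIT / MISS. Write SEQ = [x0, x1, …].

SEQ = [MISS, MISS, L1-HIT, L1-HIT, VC-HIT, VC-HIT, VC-HIT, VC-HIT, MISS, VC-HIT, VC-HIT, L1-HIT, L1-HIT, VC-HIT, L1-HIT, L1-HIT]

  [0] addr=0x2c blk=5 s=1: MISS | VC []
  [1] addr=0x18 blk=3 s=1: MISS | VC [5]
  [2] addr=0x1e blk=3 s=1: L1-HIT | VC [5]
  [3] addr=0x1f blk=3 s=1: L1-HIT | VC [5]
  [4] addr=0x2b blk=5 s=1: VC-HIT | VC [3]
  [5] addr=0x19 blk=3 s=1: VC-HIT | VC [5]
  [6] addr=0x2c blk=5 s=1: VC-HIT | VC [3]
  [7] addr=0x18 blk=3 s=1: VC-HIT | VC [5]
  [8] addr=0x3a blk=7 s=1: MISS | VC [5, 3]
  [9] addr=0x2b blk=5 s=1: VC-HIT | VC [7, 3]
  [10] addr=0x19 blk=3 s=1: VC-HIT | VC [7, 5]
  [11] addr=0x1d blk=3 s=1: L1-HIT | VC [7, 5]
  [12] addr=0x1f blk=3 s=1: L1-HIT | VC [7, 5]
  [13] addr=0x29 blk=5 s=1: VC-HIT | VC [7, 3]
  [14] addr=0x29 blk=5 s=1: L1-HIT | VC [7, 3]
  [15] addr=0x2d blk=5 s=1: L1-HIT | VC [7, 3]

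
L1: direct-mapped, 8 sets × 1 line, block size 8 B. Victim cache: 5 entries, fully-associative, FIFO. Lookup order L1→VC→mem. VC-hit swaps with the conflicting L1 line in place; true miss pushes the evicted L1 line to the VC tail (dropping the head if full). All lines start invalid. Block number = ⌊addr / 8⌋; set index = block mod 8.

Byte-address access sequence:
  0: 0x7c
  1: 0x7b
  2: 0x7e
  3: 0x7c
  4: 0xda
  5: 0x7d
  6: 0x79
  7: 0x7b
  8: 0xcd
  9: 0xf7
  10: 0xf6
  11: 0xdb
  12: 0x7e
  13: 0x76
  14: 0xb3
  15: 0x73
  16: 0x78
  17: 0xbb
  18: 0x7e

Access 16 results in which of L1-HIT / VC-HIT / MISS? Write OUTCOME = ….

OUTCOME = L1-HIT

#0 0x7c→b15/s7 MISS; vc=[]
#1 0x7b→b15/s7 L1-HIT; vc=[]
#2 0x7e→b15/s7 L1-HIT; vc=[]
#3 0x7c→b15/s7 L1-HIT; vc=[]
#4 0xda→b27/s3 MISS; vc=[]
#5 0x7d→b15/s7 L1-HIT; vc=[]
#6 0x79→b15/s7 L1-HIT; vc=[]
#7 0x7b→b15/s7 L1-HIT; vc=[]
#8 0xcd→b25/s1 MISS; vc=[]
#9 0xf7→b30/s6 MISS; vc=[]
#10 0xf6→b30/s6 L1-HIT; vc=[]
#11 0xdb→b27/s3 L1-HIT; vc=[]
#12 0x7e→b15/s7 L1-HIT; vc=[]
#13 0x76→b14/s6 MISS; vc=[30]
#14 0xb3→b22/s6 MISS; vc=[30,14]
#15 0x73→b14/s6 VC-HIT; vc=[30,22]
#16 0x78→b15/s7 L1-HIT; vc=[30,22]
#17 0xbb→b23/s7 MISS; vc=[30,22,15]
#18 0x7e→b15/s7 VC-HIT; vc=[30,22,23]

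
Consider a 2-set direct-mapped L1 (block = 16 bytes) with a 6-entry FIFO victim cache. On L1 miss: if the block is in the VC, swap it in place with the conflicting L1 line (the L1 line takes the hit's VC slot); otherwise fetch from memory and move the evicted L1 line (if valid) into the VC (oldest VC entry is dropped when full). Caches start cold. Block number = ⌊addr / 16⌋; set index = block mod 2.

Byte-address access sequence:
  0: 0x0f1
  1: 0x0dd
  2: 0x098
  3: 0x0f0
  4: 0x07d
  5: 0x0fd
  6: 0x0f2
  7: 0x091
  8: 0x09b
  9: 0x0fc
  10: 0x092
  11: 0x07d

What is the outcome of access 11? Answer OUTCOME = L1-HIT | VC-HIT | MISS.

0: 0xf1 (blk 15, set 1) → MISS  vc=[]
1: 0xdd (blk 13, set 1) → MISS  vc=[15]
2: 0x98 (blk 9, set 1) → MISS  vc=[15, 13]
3: 0xf0 (blk 15, set 1) → VC-HIT  vc=[9, 13]
4: 0x7d (blk 7, set 1) → MISS  vc=[9, 13, 15]
5: 0xfd (blk 15, set 1) → VC-HIT  vc=[9, 13, 7]
6: 0xf2 (blk 15, set 1) → L1-HIT  vc=[9, 13, 7]
7: 0x91 (blk 9, set 1) → VC-HIT  vc=[15, 13, 7]
8: 0x9b (blk 9, set 1) → L1-HIT  vc=[15, 13, 7]
9: 0xfc (blk 15, set 1) → VC-HIT  vc=[9, 13, 7]
10: 0x92 (blk 9, set 1) → VC-HIT  vc=[15, 13, 7]
11: 0x7d (blk 7, set 1) → VC-HIT  vc=[15, 13, 9]

OUTCOME = VC-HIT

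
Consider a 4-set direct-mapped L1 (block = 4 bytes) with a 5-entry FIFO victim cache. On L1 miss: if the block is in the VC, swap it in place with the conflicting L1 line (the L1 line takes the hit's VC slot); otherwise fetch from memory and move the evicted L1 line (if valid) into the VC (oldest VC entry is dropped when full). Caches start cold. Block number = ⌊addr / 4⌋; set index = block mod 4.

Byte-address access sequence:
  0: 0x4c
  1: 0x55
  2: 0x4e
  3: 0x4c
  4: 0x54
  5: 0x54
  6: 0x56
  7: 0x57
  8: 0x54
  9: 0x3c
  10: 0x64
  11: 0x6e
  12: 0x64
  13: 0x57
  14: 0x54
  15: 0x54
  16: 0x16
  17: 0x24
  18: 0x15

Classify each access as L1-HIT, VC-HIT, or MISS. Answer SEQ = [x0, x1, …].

SEQ = [MISS, MISS, L1-HIT, L1-HIT, L1-HIT, L1-HIT, L1-HIT, L1-HIT, L1-HIT, MISS, MISS, MISS, L1-HIT, VC-HIT, L1-HIT, L1-HIT, MISS, MISS, VC-HIT]

0: 0x4c (blk 19, set 3) → MISS  vc=[]
1: 0x55 (blk 21, set 1) → MISS  vc=[]
2: 0x4e (blk 19, set 3) → L1-HIT  vc=[]
3: 0x4c (blk 19, set 3) → L1-HIT  vc=[]
4: 0x54 (blk 21, set 1) → L1-HIT  vc=[]
5: 0x54 (blk 21, set 1) → L1-HIT  vc=[]
6: 0x56 (blk 21, set 1) → L1-HIT  vc=[]
7: 0x57 (blk 21, set 1) → L1-HIT  vc=[]
8: 0x54 (blk 21, set 1) → L1-HIT  vc=[]
9: 0x3c (blk 15, set 3) → MISS  vc=[19]
10: 0x64 (blk 25, set 1) → MISS  vc=[19, 21]
11: 0x6e (blk 27, set 3) → MISS  vc=[19, 21, 15]
12: 0x64 (blk 25, set 1) → L1-HIT  vc=[19, 21, 15]
13: 0x57 (blk 21, set 1) → VC-HIT  vc=[19, 25, 15]
14: 0x54 (blk 21, set 1) → L1-HIT  vc=[19, 25, 15]
15: 0x54 (blk 21, set 1) → L1-HIT  vc=[19, 25, 15]
16: 0x16 (blk 5, set 1) → MISS  vc=[19, 25, 15, 21]
17: 0x24 (blk 9, set 1) → MISS  vc=[19, 25, 15, 21, 5]
18: 0x15 (blk 5, set 1) → VC-HIT  vc=[19, 25, 15, 21, 9]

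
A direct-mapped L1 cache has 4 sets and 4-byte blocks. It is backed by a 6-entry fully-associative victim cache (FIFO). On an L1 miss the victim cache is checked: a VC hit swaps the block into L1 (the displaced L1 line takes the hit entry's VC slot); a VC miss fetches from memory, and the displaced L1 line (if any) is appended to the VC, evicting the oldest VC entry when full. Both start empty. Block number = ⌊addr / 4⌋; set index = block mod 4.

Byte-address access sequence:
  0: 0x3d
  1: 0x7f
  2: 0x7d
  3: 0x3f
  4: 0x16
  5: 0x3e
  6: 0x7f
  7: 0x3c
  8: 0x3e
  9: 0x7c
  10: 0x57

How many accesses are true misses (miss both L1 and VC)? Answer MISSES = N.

MISSES = 4

#0 0x3d→b15/s3 MISS; vc=[]
#1 0x7f→b31/s3 MISS; vc=[15]
#2 0x7d→b31/s3 L1-HIT; vc=[15]
#3 0x3f→b15/s3 VC-HIT; vc=[31]
#4 0x16→b5/s1 MISS; vc=[31]
#5 0x3e→b15/s3 L1-HIT; vc=[31]
#6 0x7f→b31/s3 VC-HIT; vc=[15]
#7 0x3c→b15/s3 VC-HIT; vc=[31]
#8 0x3e→b15/s3 L1-HIT; vc=[31]
#9 0x7c→b31/s3 VC-HIT; vc=[15]
#10 0x57→b21/s1 MISS; vc=[15,5]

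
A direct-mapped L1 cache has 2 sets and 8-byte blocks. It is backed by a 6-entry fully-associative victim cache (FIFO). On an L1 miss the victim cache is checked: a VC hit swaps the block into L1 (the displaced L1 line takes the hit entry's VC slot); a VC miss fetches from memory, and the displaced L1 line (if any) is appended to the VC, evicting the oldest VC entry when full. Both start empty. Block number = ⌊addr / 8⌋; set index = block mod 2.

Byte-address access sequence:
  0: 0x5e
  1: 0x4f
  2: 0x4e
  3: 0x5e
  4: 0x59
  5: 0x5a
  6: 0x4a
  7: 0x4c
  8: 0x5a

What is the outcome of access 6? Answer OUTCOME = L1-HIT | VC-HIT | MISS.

OUTCOME = VC-HIT

  [0] addr=0x5e blk=11 s=1: MISS | VC []
  [1] addr=0x4f blk=9 s=1: MISS | VC [11]
  [2] addr=0x4e blk=9 s=1: L1-HIT | VC [11]
  [3] addr=0x5e blk=11 s=1: VC-HIT | VC [9]
  [4] addr=0x59 blk=11 s=1: L1-HIT | VC [9]
  [5] addr=0x5a blk=11 s=1: L1-HIT | VC [9]
  [6] addr=0x4a blk=9 s=1: VC-HIT | VC [11]
  [7] addr=0x4c blk=9 s=1: L1-HIT | VC [11]
  [8] addr=0x5a blk=11 s=1: VC-HIT | VC [9]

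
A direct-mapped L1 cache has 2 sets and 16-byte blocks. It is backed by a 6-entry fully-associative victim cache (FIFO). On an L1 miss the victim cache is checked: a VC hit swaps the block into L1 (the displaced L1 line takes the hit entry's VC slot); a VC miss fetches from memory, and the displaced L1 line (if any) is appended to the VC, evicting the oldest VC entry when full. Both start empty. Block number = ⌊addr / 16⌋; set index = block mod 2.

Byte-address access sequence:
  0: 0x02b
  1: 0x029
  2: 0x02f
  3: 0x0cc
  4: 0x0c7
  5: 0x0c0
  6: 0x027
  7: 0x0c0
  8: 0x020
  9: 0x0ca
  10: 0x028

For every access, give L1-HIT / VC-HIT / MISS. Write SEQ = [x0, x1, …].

SEQ = [MISS, L1-HIT, L1-HIT, MISS, L1-HIT, L1-HIT, VC-HIT, VC-HIT, VC-HIT, VC-HIT, VC-HIT]

#0 0x2b→b2/s0 MISS; vc=[]
#1 0x29→b2/s0 L1-HIT; vc=[]
#2 0x2f→b2/s0 L1-HIT; vc=[]
#3 0xcc→b12/s0 MISS; vc=[2]
#4 0xc7→b12/s0 L1-HIT; vc=[2]
#5 0xc0→b12/s0 L1-HIT; vc=[2]
#6 0x27→b2/s0 VC-HIT; vc=[12]
#7 0xc0→b12/s0 VC-HIT; vc=[2]
#8 0x20→b2/s0 VC-HIT; vc=[12]
#9 0xca→b12/s0 VC-HIT; vc=[2]
#10 0x28→b2/s0 VC-HIT; vc=[12]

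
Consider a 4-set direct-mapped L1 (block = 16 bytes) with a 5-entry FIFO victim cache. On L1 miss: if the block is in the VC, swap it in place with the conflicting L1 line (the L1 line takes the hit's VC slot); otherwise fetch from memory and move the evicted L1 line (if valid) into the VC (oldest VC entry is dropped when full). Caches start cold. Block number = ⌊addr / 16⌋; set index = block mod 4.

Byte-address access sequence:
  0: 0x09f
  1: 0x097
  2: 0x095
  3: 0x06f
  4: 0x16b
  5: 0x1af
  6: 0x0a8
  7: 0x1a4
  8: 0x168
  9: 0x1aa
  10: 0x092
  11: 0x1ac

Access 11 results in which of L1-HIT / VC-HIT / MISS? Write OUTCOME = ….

OUTCOME = L1-HIT

  [0] addr=0x9f blk=9 s=1: MISS | VC []
  [1] addr=0x97 blk=9 s=1: L1-HIT | VC []
  [2] addr=0x95 blk=9 s=1: L1-HIT | VC []
  [3] addr=0x6f blk=6 s=2: MISS | VC []
  [4] addr=0x16b blk=22 s=2: MISS | VC [6]
  [5] addr=0x1af blk=26 s=2: MISS | VC [6, 22]
  [6] addr=0xa8 blk=10 s=2: MISS | VC [6, 22, 26]
  [7] addr=0x1a4 blk=26 s=2: VC-HIT | VC [6, 22, 10]
  [8] addr=0x168 blk=22 s=2: VC-HIT | VC [6, 26, 10]
  [9] addr=0x1aa blk=26 s=2: VC-HIT | VC [6, 22, 10]
  [10] addr=0x92 blk=9 s=1: L1-HIT | VC [6, 22, 10]
  [11] addr=0x1ac blk=26 s=2: L1-HIT | VC [6, 22, 10]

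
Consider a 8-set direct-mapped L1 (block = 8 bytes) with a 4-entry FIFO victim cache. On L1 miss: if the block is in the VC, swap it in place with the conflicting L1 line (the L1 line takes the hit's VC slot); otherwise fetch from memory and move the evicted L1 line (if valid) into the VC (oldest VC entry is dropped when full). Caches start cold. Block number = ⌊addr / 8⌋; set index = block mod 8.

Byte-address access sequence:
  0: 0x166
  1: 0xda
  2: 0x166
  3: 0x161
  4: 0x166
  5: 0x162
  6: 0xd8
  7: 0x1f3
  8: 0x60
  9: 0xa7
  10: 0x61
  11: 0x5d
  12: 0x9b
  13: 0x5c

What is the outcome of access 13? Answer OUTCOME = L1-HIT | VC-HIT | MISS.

  [0] addr=0x166 blk=44 s=4: MISS | VC []
  [1] addr=0xda blk=27 s=3: MISS | VC []
  [2] addr=0x166 blk=44 s=4: L1-HIT | VC []
  [3] addr=0x161 blk=44 s=4: L1-HIT | VC []
  [4] addr=0x166 blk=44 s=4: L1-HIT | VC []
  [5] addr=0x162 blk=44 s=4: L1-HIT | VC []
  [6] addr=0xd8 blk=27 s=3: L1-HIT | VC []
  [7] addr=0x1f3 blk=62 s=6: MISS | VC []
  [8] addr=0x60 blk=12 s=4: MISS | VC [44]
  [9] addr=0xa7 blk=20 s=4: MISS | VC [44, 12]
  [10] addr=0x61 blk=12 s=4: VC-HIT | VC [44, 20]
  [11] addr=0x5d blk=11 s=3: MISS | VC [44, 20, 27]
  [12] addr=0x9b blk=19 s=3: MISS | VC [44, 20, 27, 11]
  [13] addr=0x5c blk=11 s=3: VC-HIT | VC [44, 20, 27, 19]

OUTCOME = VC-HIT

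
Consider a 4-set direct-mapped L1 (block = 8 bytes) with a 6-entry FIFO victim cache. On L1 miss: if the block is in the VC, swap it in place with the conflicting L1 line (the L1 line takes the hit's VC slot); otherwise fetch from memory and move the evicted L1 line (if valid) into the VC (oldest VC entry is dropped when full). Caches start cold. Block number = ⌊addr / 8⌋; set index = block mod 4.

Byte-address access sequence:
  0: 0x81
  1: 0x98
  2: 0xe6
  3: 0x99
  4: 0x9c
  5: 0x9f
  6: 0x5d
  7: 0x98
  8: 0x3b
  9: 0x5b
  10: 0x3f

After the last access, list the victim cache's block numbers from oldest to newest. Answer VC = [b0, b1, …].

  [0] addr=0x81 blk=16 s=0: MISS | VC []
  [1] addr=0x98 blk=19 s=3: MISS | VC []
  [2] addr=0xe6 blk=28 s=0: MISS | VC [16]
  [3] addr=0x99 blk=19 s=3: L1-HIT | VC [16]
  [4] addr=0x9c blk=19 s=3: L1-HIT | VC [16]
  [5] addr=0x9f blk=19 s=3: L1-HIT | VC [16]
  [6] addr=0x5d blk=11 s=3: MISS | VC [16, 19]
  [7] addr=0x98 blk=19 s=3: VC-HIT | VC [16, 11]
  [8] addr=0x3b blk=7 s=3: MISS | VC [16, 11, 19]
  [9] addr=0x5b blk=11 s=3: VC-HIT | VC [16, 7, 19]
  [10] addr=0x3f blk=7 s=3: VC-HIT | VC [16, 11, 19]

VC = [16, 11, 19]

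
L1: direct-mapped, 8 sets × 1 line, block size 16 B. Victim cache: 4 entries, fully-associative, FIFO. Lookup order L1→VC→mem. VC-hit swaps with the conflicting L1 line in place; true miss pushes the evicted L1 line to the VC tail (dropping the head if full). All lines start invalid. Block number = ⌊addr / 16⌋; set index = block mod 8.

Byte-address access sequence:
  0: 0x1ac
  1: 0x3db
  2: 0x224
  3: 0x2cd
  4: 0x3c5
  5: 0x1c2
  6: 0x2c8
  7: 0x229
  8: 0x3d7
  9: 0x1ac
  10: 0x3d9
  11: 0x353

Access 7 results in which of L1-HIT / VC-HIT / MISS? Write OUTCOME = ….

#0 0x1ac→b26/s2 MISS; vc=[]
#1 0x3db→b61/s5 MISS; vc=[]
#2 0x224→b34/s2 MISS; vc=[26]
#3 0x2cd→b44/s4 MISS; vc=[26]
#4 0x3c5→b60/s4 MISS; vc=[26,44]
#5 0x1c2→b28/s4 MISS; vc=[26,44,60]
#6 0x2c8→b44/s4 VC-HIT; vc=[26,28,60]
#7 0x229→b34/s2 L1-HIT; vc=[26,28,60]
#8 0x3d7→b61/s5 L1-HIT; vc=[26,28,60]
#9 0x1ac→b26/s2 VC-HIT; vc=[34,28,60]
#10 0x3d9→b61/s5 L1-HIT; vc=[34,28,60]
#11 0x353→b53/s5 MISS; vc=[34,28,60,61]

OUTCOME = L1-HIT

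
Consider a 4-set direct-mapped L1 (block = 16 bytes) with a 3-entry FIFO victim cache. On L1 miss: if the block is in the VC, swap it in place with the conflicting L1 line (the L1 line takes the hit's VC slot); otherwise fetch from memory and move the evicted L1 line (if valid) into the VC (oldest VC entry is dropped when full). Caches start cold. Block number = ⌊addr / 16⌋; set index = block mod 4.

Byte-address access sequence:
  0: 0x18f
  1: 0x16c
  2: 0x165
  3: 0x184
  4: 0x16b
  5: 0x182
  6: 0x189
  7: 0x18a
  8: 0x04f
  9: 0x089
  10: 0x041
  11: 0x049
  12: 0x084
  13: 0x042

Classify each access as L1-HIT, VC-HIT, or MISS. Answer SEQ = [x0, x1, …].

SEQ = [MISS, MISS, L1-HIT, L1-HIT, L1-HIT, L1-HIT, L1-HIT, L1-HIT, MISS, MISS, VC-HIT, L1-HIT, VC-HIT, VC-HIT]

  [0] addr=0x18f blk=24 s=0: MISS | VC []
  [1] addr=0x16c blk=22 s=2: MISS | VC []
  [2] addr=0x165 blk=22 s=2: L1-HIT | VC []
  [3] addr=0x184 blk=24 s=0: L1-HIT | VC []
  [4] addr=0x16b blk=22 s=2: L1-HIT | VC []
  [5] addr=0x182 blk=24 s=0: L1-HIT | VC []
  [6] addr=0x189 blk=24 s=0: L1-HIT | VC []
  [7] addr=0x18a blk=24 s=0: L1-HIT | VC []
  [8] addr=0x4f blk=4 s=0: MISS | VC [24]
  [9] addr=0x89 blk=8 s=0: MISS | VC [24, 4]
  [10] addr=0x41 blk=4 s=0: VC-HIT | VC [24, 8]
  [11] addr=0x49 blk=4 s=0: L1-HIT | VC [24, 8]
  [12] addr=0x84 blk=8 s=0: VC-HIT | VC [24, 4]
  [13] addr=0x42 blk=4 s=0: VC-HIT | VC [24, 8]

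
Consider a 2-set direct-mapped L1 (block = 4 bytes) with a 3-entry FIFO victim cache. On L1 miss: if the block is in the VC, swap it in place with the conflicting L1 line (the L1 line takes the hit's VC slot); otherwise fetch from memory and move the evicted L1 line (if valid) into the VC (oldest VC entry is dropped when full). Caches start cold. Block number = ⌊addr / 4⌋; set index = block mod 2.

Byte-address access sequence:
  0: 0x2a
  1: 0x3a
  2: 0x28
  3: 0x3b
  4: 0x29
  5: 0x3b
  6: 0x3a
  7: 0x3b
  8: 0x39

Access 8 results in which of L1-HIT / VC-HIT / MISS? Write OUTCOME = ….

OUTCOME = L1-HIT

0: 0x2a (blk 10, set 0) → MISS  vc=[]
1: 0x3a (blk 14, set 0) → MISS  vc=[10]
2: 0x28 (blk 10, set 0) → VC-HIT  vc=[14]
3: 0x3b (blk 14, set 0) → VC-HIT  vc=[10]
4: 0x29 (blk 10, set 0) → VC-HIT  vc=[14]
5: 0x3b (blk 14, set 0) → VC-HIT  vc=[10]
6: 0x3a (blk 14, set 0) → L1-HIT  vc=[10]
7: 0x3b (blk 14, set 0) → L1-HIT  vc=[10]
8: 0x39 (blk 14, set 0) → L1-HIT  vc=[10]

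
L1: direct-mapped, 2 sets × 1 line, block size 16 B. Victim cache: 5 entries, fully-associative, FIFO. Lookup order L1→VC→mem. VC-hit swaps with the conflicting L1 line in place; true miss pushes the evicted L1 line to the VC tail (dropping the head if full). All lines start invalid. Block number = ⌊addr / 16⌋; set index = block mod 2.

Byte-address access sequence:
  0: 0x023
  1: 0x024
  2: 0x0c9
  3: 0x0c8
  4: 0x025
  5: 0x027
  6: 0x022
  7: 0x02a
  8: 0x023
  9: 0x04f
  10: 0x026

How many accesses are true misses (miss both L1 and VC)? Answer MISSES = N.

  [0] addr=0x23 blk=2 s=0: MISS | VC []
  [1] addr=0x24 blk=2 s=0: L1-HIT | VC []
  [2] addr=0xc9 blk=12 s=0: MISS | VC [2]
  [3] addr=0xc8 blk=12 s=0: L1-HIT | VC [2]
  [4] addr=0x25 blk=2 s=0: VC-HIT | VC [12]
  [5] addr=0x27 blk=2 s=0: L1-HIT | VC [12]
  [6] addr=0x22 blk=2 s=0: L1-HIT | VC [12]
  [7] addr=0x2a blk=2 s=0: L1-HIT | VC [12]
  [8] addr=0x23 blk=2 s=0: L1-HIT | VC [12]
  [9] addr=0x4f blk=4 s=0: MISS | VC [12, 2]
  [10] addr=0x26 blk=2 s=0: VC-HIT | VC [12, 4]

MISSES = 3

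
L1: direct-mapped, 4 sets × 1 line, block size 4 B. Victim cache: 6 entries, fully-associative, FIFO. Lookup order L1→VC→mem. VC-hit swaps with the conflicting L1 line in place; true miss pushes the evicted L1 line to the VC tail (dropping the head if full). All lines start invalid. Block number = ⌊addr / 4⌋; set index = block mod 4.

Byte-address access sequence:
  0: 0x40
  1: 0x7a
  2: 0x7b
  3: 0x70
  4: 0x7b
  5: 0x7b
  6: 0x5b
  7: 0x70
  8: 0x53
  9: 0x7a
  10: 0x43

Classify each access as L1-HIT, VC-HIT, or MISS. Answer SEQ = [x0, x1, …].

#0 0x40→b16/s0 MISS; vc=[]
#1 0x7a→b30/s2 MISS; vc=[]
#2 0x7b→b30/s2 L1-HIT; vc=[]
#3 0x70→b28/s0 MISS; vc=[16]
#4 0x7b→b30/s2 L1-HIT; vc=[16]
#5 0x7b→b30/s2 L1-HIT; vc=[16]
#6 0x5b→b22/s2 MISS; vc=[16,30]
#7 0x70→b28/s0 L1-HIT; vc=[16,30]
#8 0x53→b20/s0 MISS; vc=[16,30,28]
#9 0x7a→b30/s2 VC-HIT; vc=[16,22,28]
#10 0x43→b16/s0 VC-HIT; vc=[20,22,28]

SEQ = [MISS, MISS, L1-HIT, MISS, L1-HIT, L1-HIT, MISS, L1-HIT, MISS, VC-HIT, VC-HIT]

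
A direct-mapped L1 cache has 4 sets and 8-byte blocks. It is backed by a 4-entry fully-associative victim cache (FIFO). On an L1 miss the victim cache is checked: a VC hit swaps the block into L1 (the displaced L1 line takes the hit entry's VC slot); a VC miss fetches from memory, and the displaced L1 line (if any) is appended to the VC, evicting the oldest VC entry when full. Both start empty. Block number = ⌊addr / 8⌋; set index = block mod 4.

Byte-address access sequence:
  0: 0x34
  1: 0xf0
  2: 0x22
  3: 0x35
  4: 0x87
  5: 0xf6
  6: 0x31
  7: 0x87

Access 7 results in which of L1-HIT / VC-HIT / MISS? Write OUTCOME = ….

OUTCOME = L1-HIT

  [0] addr=0x34 blk=6 s=2: MISS | VC []
  [1] addr=0xf0 blk=30 s=2: MISS | VC [6]
  [2] addr=0x22 blk=4 s=0: MISS | VC [6]
  [3] addr=0x35 blk=6 s=2: VC-HIT | VC [30]
  [4] addr=0x87 blk=16 s=0: MISS | VC [30, 4]
  [5] addr=0xf6 blk=30 s=2: VC-HIT | VC [6, 4]
  [6] addr=0x31 blk=6 s=2: VC-HIT | VC [30, 4]
  [7] addr=0x87 blk=16 s=0: L1-HIT | VC [30, 4]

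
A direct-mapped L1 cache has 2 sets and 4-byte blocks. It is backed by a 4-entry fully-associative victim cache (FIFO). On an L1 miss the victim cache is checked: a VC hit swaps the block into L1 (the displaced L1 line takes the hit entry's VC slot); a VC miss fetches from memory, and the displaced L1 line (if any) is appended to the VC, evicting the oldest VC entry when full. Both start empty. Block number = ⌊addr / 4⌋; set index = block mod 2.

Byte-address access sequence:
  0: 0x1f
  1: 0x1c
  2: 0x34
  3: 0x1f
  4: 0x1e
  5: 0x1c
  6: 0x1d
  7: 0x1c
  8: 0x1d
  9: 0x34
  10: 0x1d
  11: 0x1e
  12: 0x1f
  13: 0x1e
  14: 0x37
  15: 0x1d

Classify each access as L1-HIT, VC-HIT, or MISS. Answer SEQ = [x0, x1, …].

SEQ = [MISS, L1-HIT, MISS, VC-HIT, L1-HIT, L1-HIT, L1-HIT, L1-HIT, L1-HIT, VC-HIT, VC-HIT, L1-HIT, L1-HIT, L1-HIT, VC-HIT, VC-HIT]

0: 0x1f (blk 7, set 1) → MISS  vc=[]
1: 0x1c (blk 7, set 1) → L1-HIT  vc=[]
2: 0x34 (blk 13, set 1) → MISS  vc=[7]
3: 0x1f (blk 7, set 1) → VC-HIT  vc=[13]
4: 0x1e (blk 7, set 1) → L1-HIT  vc=[13]
5: 0x1c (blk 7, set 1) → L1-HIT  vc=[13]
6: 0x1d (blk 7, set 1) → L1-HIT  vc=[13]
7: 0x1c (blk 7, set 1) → L1-HIT  vc=[13]
8: 0x1d (blk 7, set 1) → L1-HIT  vc=[13]
9: 0x34 (blk 13, set 1) → VC-HIT  vc=[7]
10: 0x1d (blk 7, set 1) → VC-HIT  vc=[13]
11: 0x1e (blk 7, set 1) → L1-HIT  vc=[13]
12: 0x1f (blk 7, set 1) → L1-HIT  vc=[13]
13: 0x1e (blk 7, set 1) → L1-HIT  vc=[13]
14: 0x37 (blk 13, set 1) → VC-HIT  vc=[7]
15: 0x1d (blk 7, set 1) → VC-HIT  vc=[13]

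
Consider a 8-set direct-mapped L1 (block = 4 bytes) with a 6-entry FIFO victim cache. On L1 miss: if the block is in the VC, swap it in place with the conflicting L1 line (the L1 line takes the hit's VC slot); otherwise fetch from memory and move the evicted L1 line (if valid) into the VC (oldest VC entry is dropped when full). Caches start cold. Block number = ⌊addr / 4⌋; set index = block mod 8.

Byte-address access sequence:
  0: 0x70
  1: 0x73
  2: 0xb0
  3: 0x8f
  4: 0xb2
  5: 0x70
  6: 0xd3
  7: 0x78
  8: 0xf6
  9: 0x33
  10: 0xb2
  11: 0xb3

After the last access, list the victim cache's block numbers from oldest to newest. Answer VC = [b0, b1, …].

#0 0x70→b28/s4 MISS; vc=[]
#1 0x73→b28/s4 L1-HIT; vc=[]
#2 0xb0→b44/s4 MISS; vc=[28]
#3 0x8f→b35/s3 MISS; vc=[28]
#4 0xb2→b44/s4 L1-HIT; vc=[28]
#5 0x70→b28/s4 VC-HIT; vc=[44]
#6 0xd3→b52/s4 MISS; vc=[44,28]
#7 0x78→b30/s6 MISS; vc=[44,28]
#8 0xf6→b61/s5 MISS; vc=[44,28]
#9 0x33→b12/s4 MISS; vc=[44,28,52]
#10 0xb2→b44/s4 VC-HIT; vc=[12,28,52]
#11 0xb3→b44/s4 L1-HIT; vc=[12,28,52]

VC = [12, 28, 52]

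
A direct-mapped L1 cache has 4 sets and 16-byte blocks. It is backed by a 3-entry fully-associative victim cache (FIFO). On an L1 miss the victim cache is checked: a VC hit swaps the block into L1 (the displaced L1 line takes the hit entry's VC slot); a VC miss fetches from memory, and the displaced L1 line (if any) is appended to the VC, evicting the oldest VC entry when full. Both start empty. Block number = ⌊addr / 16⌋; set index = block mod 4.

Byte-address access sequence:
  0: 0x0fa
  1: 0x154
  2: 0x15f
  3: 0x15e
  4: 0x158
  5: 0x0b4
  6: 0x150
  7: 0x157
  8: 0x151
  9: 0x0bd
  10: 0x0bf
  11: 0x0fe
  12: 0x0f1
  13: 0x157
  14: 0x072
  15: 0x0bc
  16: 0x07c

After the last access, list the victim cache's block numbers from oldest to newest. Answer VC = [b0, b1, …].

  [0] addr=0xfa blk=15 s=3: MISS | VC []
  [1] addr=0x154 blk=21 s=1: MISS | VC []
  [2] addr=0x15f blk=21 s=1: L1-HIT | VC []
  [3] addr=0x15e blk=21 s=1: L1-HIT | VC []
  [4] addr=0x158 blk=21 s=1: L1-HIT | VC []
  [5] addr=0xb4 blk=11 s=3: MISS | VC [15]
  [6] addr=0x150 blk=21 s=1: L1-HIT | VC [15]
  [7] addr=0x157 blk=21 s=1: L1-HIT | VC [15]
  [8] addr=0x151 blk=21 s=1: L1-HIT | VC [15]
  [9] addr=0xbd blk=11 s=3: L1-HIT | VC [15]
  [10] addr=0xbf blk=11 s=3: L1-HIT | VC [15]
  [11] addr=0xfe blk=15 s=3: VC-HIT | VC [11]
  [12] addr=0xf1 blk=15 s=3: L1-HIT | VC [11]
  [13] addr=0x157 blk=21 s=1: L1-HIT | VC [11]
  [14] addr=0x72 blk=7 s=3: MISS | VC [11, 15]
  [15] addr=0xbc blk=11 s=3: VC-HIT | VC [7, 15]
  [16] addr=0x7c blk=7 s=3: VC-HIT | VC [11, 15]

VC = [11, 15]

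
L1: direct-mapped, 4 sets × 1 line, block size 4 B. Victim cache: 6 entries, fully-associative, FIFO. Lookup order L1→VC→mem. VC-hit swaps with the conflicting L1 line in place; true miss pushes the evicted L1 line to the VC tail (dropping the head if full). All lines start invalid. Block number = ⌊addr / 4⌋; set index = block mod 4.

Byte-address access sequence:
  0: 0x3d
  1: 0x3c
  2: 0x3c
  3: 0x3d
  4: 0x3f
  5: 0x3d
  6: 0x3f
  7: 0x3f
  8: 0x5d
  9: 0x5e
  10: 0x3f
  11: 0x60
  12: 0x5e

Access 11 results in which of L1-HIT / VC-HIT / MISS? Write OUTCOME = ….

0: 0x3d (blk 15, set 3) → MISS  vc=[]
1: 0x3c (blk 15, set 3) → L1-HIT  vc=[]
2: 0x3c (blk 15, set 3) → L1-HIT  vc=[]
3: 0x3d (blk 15, set 3) → L1-HIT  vc=[]
4: 0x3f (blk 15, set 3) → L1-HIT  vc=[]
5: 0x3d (blk 15, set 3) → L1-HIT  vc=[]
6: 0x3f (blk 15, set 3) → L1-HIT  vc=[]
7: 0x3f (blk 15, set 3) → L1-HIT  vc=[]
8: 0x5d (blk 23, set 3) → MISS  vc=[15]
9: 0x5e (blk 23, set 3) → L1-HIT  vc=[15]
10: 0x3f (blk 15, set 3) → VC-HIT  vc=[23]
11: 0x60 (blk 24, set 0) → MISS  vc=[23]
12: 0x5e (blk 23, set 3) → VC-HIT  vc=[15]

OUTCOME = MISS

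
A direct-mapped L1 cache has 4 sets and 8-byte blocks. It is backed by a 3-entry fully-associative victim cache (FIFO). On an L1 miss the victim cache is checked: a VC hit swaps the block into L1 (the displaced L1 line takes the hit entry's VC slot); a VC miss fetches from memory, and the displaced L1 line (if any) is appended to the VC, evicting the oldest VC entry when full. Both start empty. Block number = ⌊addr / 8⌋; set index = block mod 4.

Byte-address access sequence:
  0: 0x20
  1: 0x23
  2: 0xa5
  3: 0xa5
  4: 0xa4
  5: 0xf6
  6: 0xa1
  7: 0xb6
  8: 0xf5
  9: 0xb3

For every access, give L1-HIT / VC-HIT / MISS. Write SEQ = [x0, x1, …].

#0 0x20→b4/s0 MISS; vc=[]
#1 0x23→b4/s0 L1-HIT; vc=[]
#2 0xa5→b20/s0 MISS; vc=[4]
#3 0xa5→b20/s0 L1-HIT; vc=[4]
#4 0xa4→b20/s0 L1-HIT; vc=[4]
#5 0xf6→b30/s2 MISS; vc=[4]
#6 0xa1→b20/s0 L1-HIT; vc=[4]
#7 0xb6→b22/s2 MISS; vc=[4,30]
#8 0xf5→b30/s2 VC-HIT; vc=[4,22]
#9 0xb3→b22/s2 VC-HIT; vc=[4,30]

SEQ = [MISS, L1-HIT, MISS, L1-HIT, L1-HIT, MISS, L1-HIT, MISS, VC-HIT, VC-HIT]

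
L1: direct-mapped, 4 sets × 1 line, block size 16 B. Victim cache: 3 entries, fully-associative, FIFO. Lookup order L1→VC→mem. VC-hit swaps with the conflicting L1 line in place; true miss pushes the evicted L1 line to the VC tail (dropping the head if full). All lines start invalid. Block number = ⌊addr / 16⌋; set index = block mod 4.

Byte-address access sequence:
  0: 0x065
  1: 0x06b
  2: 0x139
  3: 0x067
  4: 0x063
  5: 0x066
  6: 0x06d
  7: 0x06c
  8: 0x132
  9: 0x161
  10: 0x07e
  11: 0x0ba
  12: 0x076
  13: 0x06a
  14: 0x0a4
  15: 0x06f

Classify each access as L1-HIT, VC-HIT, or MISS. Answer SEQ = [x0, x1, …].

0: 0x65 (blk 6, set 2) → MISS  vc=[]
1: 0x6b (blk 6, set 2) → L1-HIT  vc=[]
2: 0x139 (blk 19, set 3) → MISS  vc=[]
3: 0x67 (blk 6, set 2) → L1-HIT  vc=[]
4: 0x63 (blk 6, set 2) → L1-HIT  vc=[]
5: 0x66 (blk 6, set 2) → L1-HIT  vc=[]
6: 0x6d (blk 6, set 2) → L1-HIT  vc=[]
7: 0x6c (blk 6, set 2) → L1-HIT  vc=[]
8: 0x132 (blk 19, set 3) → L1-HIT  vc=[]
9: 0x161 (blk 22, set 2) → MISS  vc=[6]
10: 0x7e (blk 7, set 3) → MISS  vc=[6, 19]
11: 0xba (blk 11, set 3) → MISS  vc=[6, 19, 7]
12: 0x76 (blk 7, set 3) → VC-HIT  vc=[6, 19, 11]
13: 0x6a (blk 6, set 2) → VC-HIT  vc=[22, 19, 11]
14: 0xa4 (blk 10, set 2) → MISS  vc=[19, 11, 6]
15: 0x6f (blk 6, set 2) → VC-HIT  vc=[19, 11, 10]

SEQ = [MISS, L1-HIT, MISS, L1-HIT, L1-HIT, L1-HIT, L1-HIT, L1-HIT, L1-HIT, MISS, MISS, MISS, VC-HIT, VC-HIT, MISS, VC-HIT]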